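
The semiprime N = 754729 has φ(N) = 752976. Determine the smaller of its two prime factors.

φ(n) = (p−1)(q−1) = n − (p+q) + 1, so p + q = 754729 − 752976 + 1 = 1754.
p and q are the roots of t² − 1754t + 754729 = 0.
Discriminant: 1754² − 4·754729 = 3076516 − 3018916 = 57600; √57600 = 240.
q = (1754 − 240)/2 = 757, p = (1754 + 240)/2 = 997.
Check: 757 · 997 = 754729.

757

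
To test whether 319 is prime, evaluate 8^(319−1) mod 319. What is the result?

236

8^1 ≡ 8 (mod 319)
8^2 ≡ 8^2 = 64 ≡ 64 (mod 319)
8^4 ≡ 64^2 = 4096 ≡ 268 (mod 319)
8^8 ≡ 268^2 = 71824 ≡ 49 (mod 319)
8^16 ≡ 49^2 = 2401 ≡ 168 (mod 319)
8^32 ≡ 168^2 = 28224 ≡ 152 (mod 319)
8^64 ≡ 152^2 = 23104 ≡ 136 (mod 319)
8^128 ≡ 136^2 = 18496 ≡ 313 (mod 319)
8^256 ≡ 313^2 = 97969 ≡ 36 (mod 319)
318 = 256 + 32 + 16 + 8 + 4 + 2 in binary powers of 2.
So 8^318 ≡ 36 · 152 · 168 · 49 · 268 · 64 ≡ 236 (mod 319).
Since 236 ≠ 1, base 8 is a Fermat witness: 319 is composite.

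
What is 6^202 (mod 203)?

6^1 ≡ 6 (mod 203)
6^2 ≡ 6^2 = 36 ≡ 36 (mod 203)
6^4 ≡ 36^2 = 1296 ≡ 78 (mod 203)
6^8 ≡ 78^2 = 6084 ≡ 197 (mod 203)
6^16 ≡ 197^2 = 38809 ≡ 36 (mod 203)
6^32 ≡ 36^2 = 1296 ≡ 78 (mod 203)
6^64 ≡ 78^2 = 6084 ≡ 197 (mod 203)
6^128 ≡ 197^2 = 38809 ≡ 36 (mod 203)
202 = 128 + 64 + 8 + 2 in binary powers of 2.
So 6^202 ≡ 36 · 197 · 197 · 36 ≡ 169 (mod 203).
Since 169 ≠ 1, base 6 is a Fermat witness: 203 is composite.

169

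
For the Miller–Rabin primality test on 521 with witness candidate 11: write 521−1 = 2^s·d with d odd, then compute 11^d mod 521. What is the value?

235

521 − 1 = 520 = 2^3 · 65, so d = 65.
11^1 ≡ 11 (mod 521)
11^2 ≡ 11^2 = 121 ≡ 121 (mod 521)
11^4 ≡ 121^2 = 14641 ≡ 53 (mod 521)
11^8 ≡ 53^2 = 2809 ≡ 204 (mod 521)
11^16 ≡ 204^2 = 41616 ≡ 457 (mod 521)
11^32 ≡ 457^2 = 208849 ≡ 449 (mod 521)
11^64 ≡ 449^2 = 201601 ≡ 495 (mod 521)
65 = 64 + 1 in binary powers of 2.
So 11^65 ≡ 495 · 11 ≡ 235 (mod 521).
Squaring chain: 235 → 520 → 1; reaches −1, so base 11 does not prove 521 composite.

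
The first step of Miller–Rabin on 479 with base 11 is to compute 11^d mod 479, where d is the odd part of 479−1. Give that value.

479 − 1 = 478 = 2^1 · 239, so d = 239.
11^1 ≡ 11 (mod 479)
11^2 ≡ 11^2 = 121 ≡ 121 (mod 479)
11^4 ≡ 121^2 = 14641 ≡ 271 (mod 479)
11^8 ≡ 271^2 = 73441 ≡ 154 (mod 479)
11^16 ≡ 154^2 = 23716 ≡ 245 (mod 479)
11^32 ≡ 245^2 = 60025 ≡ 150 (mod 479)
11^64 ≡ 150^2 = 22500 ≡ 466 (mod 479)
11^128 ≡ 466^2 = 217156 ≡ 169 (mod 479)
239 = 128 + 64 + 32 + 8 + 4 + 2 + 1 in binary powers of 2.
So 11^239 ≡ 169 · 466 · 150 · 154 · 271 · 121 · 11 ≡ 1 (mod 479).
Since 11^d ≡ 1 (mod 479), base 11 does not prove 479 composite.

1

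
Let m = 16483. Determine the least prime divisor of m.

16483 is odd.
Digit sum 22, not divisible by 3.
Ends in 3: not divisible by 5.
7: 16483 = 7·2354 + 5
11: 16483 = 11·1498 + 5
13: 16483 = 13·1267 + 12
17: 16483 = 17·969 + 10
19: 16483 = 19·867 + 10
23: 16483 = 23·716 + 15
29: 16483 = 29·568 + 11
31: 16483 = 31·531 + 22
37: 16483 = 37·445 + 18
41: 16483 = 41·402 + 1
43: 16483 = 43·383 + 14
47: 16483 = 47·350 + 33
53: 16483 = 53·311

53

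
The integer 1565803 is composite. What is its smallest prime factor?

37

1565803 is odd.
Digit sum 28, not divisible by 3.
Ends in 3: not divisible by 5.
7: 1565803 = 7·223686 + 1
11: 1565803 = 11·142345 + 8
13: 1565803 = 13·120446 + 5
17: 1565803 = 17·92106 + 1
19: 1565803 = 19·82410 + 13
23: 1565803 = 23·68078 + 9
29: 1565803 = 29·53993 + 6
31: 1565803 = 31·50509 + 24
37: 1565803 = 37·42319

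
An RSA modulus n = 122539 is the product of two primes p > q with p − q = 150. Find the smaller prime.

283

Since p = q + 150, we have 122539 = q(q + 150), so q² + 150q − 122539 = 0.
Discriminant: 150² + 4·122539 = 22500 + 490156 = 512656; √512656 = 716.
q = (−150 + 716)/2 = 283, and p = q + 150 = 433.
Check: 283 · 433 = 122539.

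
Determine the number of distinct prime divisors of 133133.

4

133133 = 7^2 · 2717
2717 = 11 · 247
247 = 13 · 19
133133 = 7^2 · 11 · 13 · 19, which has 4 distinct prime factors.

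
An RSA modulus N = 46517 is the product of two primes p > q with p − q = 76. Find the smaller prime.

181

Since p = q + 76, we have 46517 = q(q + 76), so q² + 76q − 46517 = 0.
Discriminant: 76² + 4·46517 = 5776 + 186068 = 191844; √191844 = 438.
q = (−76 + 438)/2 = 181, and p = q + 76 = 257.
Check: 181 · 257 = 46517.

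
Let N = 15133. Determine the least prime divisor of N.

37

15133 is odd.
Digit sum 13, not divisible by 3.
Ends in 3: not divisible by 5.
7: 15133 = 7·2161 + 6
11: 15133 = 11·1375 + 8
13: 15133 = 13·1164 + 1
17: 15133 = 17·890 + 3
19: 15133 = 19·796 + 9
23: 15133 = 23·657 + 22
29: 15133 = 29·521 + 24
31: 15133 = 31·488 + 5
37: 15133 = 37·409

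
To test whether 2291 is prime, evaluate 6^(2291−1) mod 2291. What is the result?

400

6^1 ≡ 6 (mod 2291)
6^2 ≡ 6^2 = 36 ≡ 36 (mod 2291)
6^4 ≡ 36^2 = 1296 ≡ 1296 (mod 2291)
6^8 ≡ 1296^2 = 1679616 ≡ 313 (mod 2291)
6^16 ≡ 313^2 = 97969 ≡ 1747 (mod 2291)
6^32 ≡ 1747^2 = 3052009 ≡ 397 (mod 2291)
6^64 ≡ 397^2 = 157609 ≡ 1821 (mod 2291)
6^128 ≡ 1821^2 = 3316041 ≡ 964 (mod 2291)
6^256 ≡ 964^2 = 929296 ≡ 1441 (mod 2291)
6^512 ≡ 1441^2 = 2076481 ≡ 835 (mod 2291)
6^1024 ≡ 835^2 = 697225 ≡ 761 (mod 2291)
6^2048 ≡ 761^2 = 579121 ≡ 1789 (mod 2291)
2290 = 2048 + 128 + 64 + 32 + 16 + 2 in binary powers of 2.
So 6^2290 ≡ 1789 · 964 · 1821 · 397 · 1747 · 36 ≡ 400 (mod 2291).
Since 400 ≠ 1, base 6 is a Fermat witness: 2291 is composite.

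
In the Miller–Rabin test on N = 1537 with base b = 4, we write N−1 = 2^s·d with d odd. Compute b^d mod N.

1537 − 1 = 1536 = 2^9 · 3, so d = 3.
4^1 ≡ 4 (mod 1537)
4^2 ≡ 4^2 = 16 ≡ 16 (mod 1537)
3 = 2 + 1 in binary powers of 2.
So 4^3 ≡ 16 · 4 ≡ 64 (mod 1537).
Squaring chain: 64 → 1022 → 861 → 487 → 471 → 513 → 342 → 152 → 49; never reaches −1, so base 4 is a Miller–Rabin witness that 1537 is composite.

64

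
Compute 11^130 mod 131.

1

11^1 ≡ 11 (mod 131)
11^2 ≡ 11^2 = 121 ≡ 121 (mod 131)
11^4 ≡ 121^2 = 14641 ≡ 100 (mod 131)
11^8 ≡ 100^2 = 10000 ≡ 44 (mod 131)
11^16 ≡ 44^2 = 1936 ≡ 102 (mod 131)
11^32 ≡ 102^2 = 10404 ≡ 55 (mod 131)
11^64 ≡ 55^2 = 3025 ≡ 12 (mod 131)
11^128 ≡ 12^2 = 144 ≡ 13 (mod 131)
130 = 128 + 2 in binary powers of 2.
So 11^130 ≡ 13 · 121 ≡ 1 (mod 131).
Since the result is 1, base 11 gives no evidence that 131 is composite.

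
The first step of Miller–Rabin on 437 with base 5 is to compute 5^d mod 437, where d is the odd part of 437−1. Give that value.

437 − 1 = 436 = 2^2 · 109, so d = 109.
5^1 ≡ 5 (mod 437)
5^2 ≡ 5^2 = 25 ≡ 25 (mod 437)
5^4 ≡ 25^2 = 625 ≡ 188 (mod 437)
5^8 ≡ 188^2 = 35344 ≡ 384 (mod 437)
5^16 ≡ 384^2 = 147456 ≡ 187 (mod 437)
5^32 ≡ 187^2 = 34969 ≡ 9 (mod 437)
5^64 ≡ 9^2 = 81 ≡ 81 (mod 437)
109 = 64 + 32 + 8 + 4 + 1 in binary powers of 2.
So 5^109 ≡ 81 · 9 · 384 · 188 · 5 ≡ 290 (mod 437).
Squaring chain: 290 → 196; never reaches −1, so base 5 is a Miller–Rabin witness that 437 is composite.

290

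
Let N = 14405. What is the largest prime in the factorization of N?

67

14405 = 5 · 2881
2881 = 43 · 67
67 is prime.
So 14405 = 5 · 43 · 67; the largest prime factor is 67.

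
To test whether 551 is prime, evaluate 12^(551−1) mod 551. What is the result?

463

12^1 ≡ 12 (mod 551)
12^2 ≡ 12^2 = 144 ≡ 144 (mod 551)
12^4 ≡ 144^2 = 20736 ≡ 349 (mod 551)
12^8 ≡ 349^2 = 121801 ≡ 30 (mod 551)
12^16 ≡ 30^2 = 900 ≡ 349 (mod 551)
12^32 ≡ 349^2 = 121801 ≡ 30 (mod 551)
12^64 ≡ 30^2 = 900 ≡ 349 (mod 551)
12^128 ≡ 349^2 = 121801 ≡ 30 (mod 551)
12^256 ≡ 30^2 = 900 ≡ 349 (mod 551)
12^512 ≡ 349^2 = 121801 ≡ 30 (mod 551)
550 = 512 + 32 + 4 + 2 in binary powers of 2.
So 12^550 ≡ 30 · 30 · 349 · 144 ≡ 463 (mod 551).
Since 463 ≠ 1, base 12 is a Fermat witness: 551 is composite.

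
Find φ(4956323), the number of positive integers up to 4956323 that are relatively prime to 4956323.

Factor: 4956323 = 139 · 181 · 197.
φ(4956323) = (139−1) · (181−1) · (197−1) = 138 · 180 · 196 = 4868640.

4868640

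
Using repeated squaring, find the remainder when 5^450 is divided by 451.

122

5^1 ≡ 5 (mod 451)
5^2 ≡ 5^2 = 25 ≡ 25 (mod 451)
5^4 ≡ 25^2 = 625 ≡ 174 (mod 451)
5^8 ≡ 174^2 = 30276 ≡ 59 (mod 451)
5^16 ≡ 59^2 = 3481 ≡ 324 (mod 451)
5^32 ≡ 324^2 = 104976 ≡ 344 (mod 451)
5^64 ≡ 344^2 = 118336 ≡ 174 (mod 451)
5^128 ≡ 174^2 = 30276 ≡ 59 (mod 451)
5^256 ≡ 59^2 = 3481 ≡ 324 (mod 451)
450 = 256 + 128 + 64 + 2 in binary powers of 2.
So 5^450 ≡ 324 · 59 · 174 · 25 ≡ 122 (mod 451).
Since 122 ≠ 1, base 5 is a Fermat witness: 451 is composite.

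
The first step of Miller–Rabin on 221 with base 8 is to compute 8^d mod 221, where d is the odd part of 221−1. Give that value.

221 − 1 = 220 = 2^2 · 55, so d = 55.
8^1 ≡ 8 (mod 221)
8^2 ≡ 8^2 = 64 ≡ 64 (mod 221)
8^4 ≡ 64^2 = 4096 ≡ 118 (mod 221)
8^8 ≡ 118^2 = 13924 ≡ 1 (mod 221)
8^16 ≡ 1^2 = 1 ≡ 1 (mod 221)
8^32 ≡ 1^2 = 1 ≡ 1 (mod 221)
55 = 32 + 16 + 4 + 2 + 1 in binary powers of 2.
So 8^55 ≡ 1 · 1 · 118 · 64 · 8 ≡ 83 (mod 221).
Squaring chain: 83 → 38; never reaches −1, so base 8 is a Miller–Rabin witness that 221 is composite.

83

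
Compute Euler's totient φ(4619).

4440

Factor: 4619 = 31 · 149.
φ(4619) = (31−1) · (149−1) = 30 · 148 = 4440.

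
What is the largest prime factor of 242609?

83

242609 = 37 · 6557
6557 = 79 · 83
83 is prime.
So 242609 = 37 · 79 · 83; the largest prime factor is 83.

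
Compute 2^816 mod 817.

2^1 ≡ 2 (mod 817)
2^2 ≡ 2^2 = 4 ≡ 4 (mod 817)
2^4 ≡ 4^2 = 16 ≡ 16 (mod 817)
2^8 ≡ 16^2 = 256 ≡ 256 (mod 817)
2^16 ≡ 256^2 = 65536 ≡ 176 (mod 817)
2^32 ≡ 176^2 = 30976 ≡ 747 (mod 817)
2^64 ≡ 747^2 = 558009 ≡ 815 (mod 817)
2^128 ≡ 815^2 = 664225 ≡ 4 (mod 817)
2^256 ≡ 4^2 = 16 ≡ 16 (mod 817)
2^512 ≡ 16^2 = 256 ≡ 256 (mod 817)
816 = 512 + 256 + 32 + 16 in binary powers of 2.
So 2^816 ≡ 256 · 16 · 747 · 176 ≡ 102 (mod 817).
Since 102 ≠ 1, base 2 is a Fermat witness: 817 is composite.

102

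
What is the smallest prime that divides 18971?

18971 is odd.
Digit sum 26, not divisible by 3.
Ends in 1: not divisible by 5.
7: 18971 = 7·2710 + 1
11: 18971 = 11·1724 + 7
13: 18971 = 13·1459 + 4
17: 18971 = 17·1115 + 16
19: 18971 = 19·998 + 9
23: 18971 = 23·824 + 19
29: 18971 = 29·654 + 5
31: 18971 = 31·611 + 30
37: 18971 = 37·512 + 27
41: 18971 = 41·462 + 29
43: 18971 = 43·441 + 8
47: 18971 = 47·403 + 30
53: 18971 = 53·357 + 50
59: 18971 = 59·321 + 32
61: 18971 = 61·311

61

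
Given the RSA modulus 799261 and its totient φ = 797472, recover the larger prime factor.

φ(n) = (p−1)(q−1) = n − (p+q) + 1, so p + q = 799261 − 797472 + 1 = 1790.
p and q are the roots of t² − 1790t + 799261 = 0.
Discriminant: 1790² − 4·799261 = 3204100 − 3197044 = 7056; √7056 = 84.
q = (1790 − 84)/2 = 853, p = (1790 + 84)/2 = 937.
Check: 853 · 937 = 799261.

937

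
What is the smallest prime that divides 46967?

67

46967 is odd.
Digit sum 32, not divisible by 3.
Ends in 7: not divisible by 5.
7: 46967 = 7·6709 + 4
11: 46967 = 11·4269 + 8
13: 46967 = 13·3612 + 11
17: 46967 = 17·2762 + 13
19: 46967 = 19·2471 + 18
23: 46967 = 23·2042 + 1
29: 46967 = 29·1619 + 16
31: 46967 = 31·1515 + 2
37: 46967 = 37·1269 + 14
41: 46967 = 41·1145 + 22
43: 46967 = 43·1092 + 11
47: 46967 = 47·999 + 14
53: 46967 = 53·886 + 9
59: 46967 = 59·796 + 3
61: 46967 = 61·769 + 58
67: 46967 = 67·701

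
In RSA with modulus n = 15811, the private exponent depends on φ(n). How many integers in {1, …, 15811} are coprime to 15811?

Factor: 15811 = 97 · 163.
φ(15811) = (97−1) · (163−1) = 96 · 162 = 15552.

15552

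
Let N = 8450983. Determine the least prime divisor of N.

8450983 is odd.
Digit sum 37, not divisible by 3.
Ends in 3: not divisible by 5.
7: 8450983 = 7·1207283 + 2
11: 8450983 = 11·768271 + 2
13: 8450983 = 13·650075 + 8
17: 8450983 = 17·497116 + 11
19: 8450983 = 19·444788 + 11
23: 8450983 = 23·367434 + 1
29: 8450983 = 29·291413 + 6
31: 8450983 = 31·272612 + 11
37: 8450983 = 37·228404 + 35
41: 8450983 = 41·206121 + 22
43: 8450983 = 43·196534 + 21
47: 8450983 = 47·179808 + 7
53: 8450983 = 53·159452 + 27
59: 8450983 = 59·143237

59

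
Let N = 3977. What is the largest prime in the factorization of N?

97

3977 = 41 · 97
97 is prime.
So 3977 = 41 · 97; the largest prime factor is 97.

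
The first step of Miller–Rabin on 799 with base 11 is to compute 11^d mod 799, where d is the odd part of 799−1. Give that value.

799 − 1 = 798 = 2^1 · 399, so d = 399.
11^1 ≡ 11 (mod 799)
11^2 ≡ 11^2 = 121 ≡ 121 (mod 799)
11^4 ≡ 121^2 = 14641 ≡ 259 (mod 799)
11^8 ≡ 259^2 = 67081 ≡ 764 (mod 799)
11^16 ≡ 764^2 = 583696 ≡ 426 (mod 799)
11^32 ≡ 426^2 = 181476 ≡ 103 (mod 799)
11^64 ≡ 103^2 = 10609 ≡ 222 (mod 799)
11^128 ≡ 222^2 = 49284 ≡ 545 (mod 799)
11^256 ≡ 545^2 = 297025 ≡ 596 (mod 799)
399 = 256 + 128 + 8 + 4 + 2 + 1 in binary powers of 2.
So 11^399 ≡ 596 · 545 · 764 · 259 · 121 · 11 ≡ 82 (mod 799).
Squaring chain: 82; never reaches −1, so base 11 is a Miller–Rabin witness that 799 is composite.

82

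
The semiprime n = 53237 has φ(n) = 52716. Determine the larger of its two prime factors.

φ(n) = (p−1)(q−1) = n − (p+q) + 1, so p + q = 53237 − 52716 + 1 = 522.
p and q are the roots of t² − 522t + 53237 = 0.
Discriminant: 522² − 4·53237 = 272484 − 212948 = 59536; √59536 = 244.
q = (522 − 244)/2 = 139, p = (522 + 244)/2 = 383.
Check: 139 · 383 = 53237.

383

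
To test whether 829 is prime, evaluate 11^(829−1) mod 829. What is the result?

11^1 ≡ 11 (mod 829)
11^2 ≡ 11^2 = 121 ≡ 121 (mod 829)
11^4 ≡ 121^2 = 14641 ≡ 548 (mod 829)
11^8 ≡ 548^2 = 300304 ≡ 206 (mod 829)
11^16 ≡ 206^2 = 42436 ≡ 157 (mod 829)
11^32 ≡ 157^2 = 24649 ≡ 608 (mod 829)
11^64 ≡ 608^2 = 369664 ≡ 759 (mod 829)
11^128 ≡ 759^2 = 576081 ≡ 755 (mod 829)
11^256 ≡ 755^2 = 570025 ≡ 502 (mod 829)
11^512 ≡ 502^2 = 252004 ≡ 817 (mod 829)
828 = 512 + 256 + 32 + 16 + 8 + 4 in binary powers of 2.
So 11^828 ≡ 817 · 502 · 608 · 157 · 206 · 548 ≡ 1 (mod 829).
Since the result is 1, base 11 gives no evidence that 829 is composite.

1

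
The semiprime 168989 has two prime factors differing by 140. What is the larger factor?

Since p = q + 140, we have 168989 = q(q + 140), so q² + 140q − 168989 = 0.
Discriminant: 140² + 4·168989 = 19600 + 675956 = 695556; √695556 = 834.
q = (−140 + 834)/2 = 347, and p = q + 140 = 487.
Check: 347 · 487 = 168989.

487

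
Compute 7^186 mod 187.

7^1 ≡ 7 (mod 187)
7^2 ≡ 7^2 = 49 ≡ 49 (mod 187)
7^4 ≡ 49^2 = 2401 ≡ 157 (mod 187)
7^8 ≡ 157^2 = 24649 ≡ 152 (mod 187)
7^16 ≡ 152^2 = 23104 ≡ 103 (mod 187)
7^32 ≡ 103^2 = 10609 ≡ 137 (mod 187)
7^64 ≡ 137^2 = 18769 ≡ 69 (mod 187)
7^128 ≡ 69^2 = 4761 ≡ 86 (mod 187)
186 = 128 + 32 + 16 + 8 + 2 in binary powers of 2.
So 7^186 ≡ 86 · 137 · 103 · 152 · 49 ≡ 70 (mod 187).
Since 70 ≠ 1, base 7 is a Fermat witness: 187 is composite.

70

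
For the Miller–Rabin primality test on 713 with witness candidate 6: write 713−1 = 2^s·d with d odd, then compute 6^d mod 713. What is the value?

713 − 1 = 712 = 2^3 · 89, so d = 89.
6^1 ≡ 6 (mod 713)
6^2 ≡ 6^2 = 36 ≡ 36 (mod 713)
6^4 ≡ 36^2 = 1296 ≡ 583 (mod 713)
6^8 ≡ 583^2 = 339889 ≡ 501 (mod 713)
6^16 ≡ 501^2 = 251001 ≡ 25 (mod 713)
6^32 ≡ 25^2 = 625 ≡ 625 (mod 713)
6^64 ≡ 625^2 = 390625 ≡ 614 (mod 713)
89 = 64 + 16 + 8 + 1 in binary powers of 2.
So 6^89 ≡ 614 · 25 · 501 · 6 ≡ 305 (mod 713).
Squaring chain: 305 → 335 → 284; never reaches −1, so base 6 is a Miller–Rabin witness that 713 is composite.

305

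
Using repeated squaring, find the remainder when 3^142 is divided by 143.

3^1 ≡ 3 (mod 143)
3^2 ≡ 3^2 = 9 ≡ 9 (mod 143)
3^4 ≡ 9^2 = 81 ≡ 81 (mod 143)
3^8 ≡ 81^2 = 6561 ≡ 126 (mod 143)
3^16 ≡ 126^2 = 15876 ≡ 3 (mod 143)
3^32 ≡ 3^2 = 9 ≡ 9 (mod 143)
3^64 ≡ 9^2 = 81 ≡ 81 (mod 143)
3^128 ≡ 81^2 = 6561 ≡ 126 (mod 143)
142 = 128 + 8 + 4 + 2 in binary powers of 2.
So 3^142 ≡ 126 · 126 · 81 · 9 ≡ 42 (mod 143).
Since 42 ≠ 1, base 3 is a Fermat witness: 143 is composite.

42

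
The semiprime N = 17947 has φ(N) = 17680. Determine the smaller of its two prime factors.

φ(n) = (p−1)(q−1) = n − (p+q) + 1, so p + q = 17947 − 17680 + 1 = 268.
p and q are the roots of t² − 268t + 17947 = 0.
Discriminant: 268² − 4·17947 = 71824 − 71788 = 36; √36 = 6.
q = (268 − 6)/2 = 131, p = (268 + 6)/2 = 137.
Check: 131 · 137 = 17947.

131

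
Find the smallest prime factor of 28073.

28073 is odd.
Digit sum 20, not divisible by 3.
Ends in 3: not divisible by 5.
7: 28073 = 7·4010 + 3
11: 28073 = 11·2552 + 1
13: 28073 = 13·2159 + 6
17: 28073 = 17·1651 + 6
19: 28073 = 19·1477 + 10
23: 28073 = 23·1220 + 13
29: 28073 = 29·968 + 1
31: 28073 = 31·905 + 18
37: 28073 = 37·758 + 27
41: 28073 = 41·684 + 29
43: 28073 = 43·652 + 37
47: 28073 = 47·597 + 14
53: 28073 = 53·529 + 36
59: 28073 = 59·475 + 48
61: 28073 = 61·460 + 13
67: 28073 = 67·419

67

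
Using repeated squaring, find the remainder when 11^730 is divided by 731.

11^1 ≡ 11 (mod 731)
11^2 ≡ 11^2 = 121 ≡ 121 (mod 731)
11^4 ≡ 121^2 = 14641 ≡ 21 (mod 731)
11^8 ≡ 21^2 = 441 ≡ 441 (mod 731)
11^16 ≡ 441^2 = 194481 ≡ 35 (mod 731)
11^32 ≡ 35^2 = 1225 ≡ 494 (mod 731)
11^64 ≡ 494^2 = 244036 ≡ 613 (mod 731)
11^128 ≡ 613^2 = 375769 ≡ 35 (mod 731)
11^256 ≡ 35^2 = 1225 ≡ 494 (mod 731)
11^512 ≡ 494^2 = 244036 ≡ 613 (mod 731)
730 = 512 + 128 + 64 + 16 + 8 + 2 in binary powers of 2.
So 11^730 ≡ 613 · 35 · 613 · 35 · 441 · 121 ≡ 508 (mod 731).
Since 508 ≠ 1, base 11 is a Fermat witness: 731 is composite.

508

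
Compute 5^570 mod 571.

5^1 ≡ 5 (mod 571)
5^2 ≡ 5^2 = 25 ≡ 25 (mod 571)
5^4 ≡ 25^2 = 625 ≡ 54 (mod 571)
5^8 ≡ 54^2 = 2916 ≡ 61 (mod 571)
5^16 ≡ 61^2 = 3721 ≡ 295 (mod 571)
5^32 ≡ 295^2 = 87025 ≡ 233 (mod 571)
5^64 ≡ 233^2 = 54289 ≡ 44 (mod 571)
5^128 ≡ 44^2 = 1936 ≡ 223 (mod 571)
5^256 ≡ 223^2 = 49729 ≡ 52 (mod 571)
5^512 ≡ 52^2 = 2704 ≡ 420 (mod 571)
570 = 512 + 32 + 16 + 8 + 2 in binary powers of 2.
So 5^570 ≡ 420 · 233 · 295 · 61 · 25 ≡ 1 (mod 571).
Since the result is 1, base 5 gives no evidence that 571 is composite.

1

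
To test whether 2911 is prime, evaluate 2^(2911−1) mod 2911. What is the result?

245

2^1 ≡ 2 (mod 2911)
2^2 ≡ 2^2 = 4 ≡ 4 (mod 2911)
2^4 ≡ 4^2 = 16 ≡ 16 (mod 2911)
2^8 ≡ 16^2 = 256 ≡ 256 (mod 2911)
2^16 ≡ 256^2 = 65536 ≡ 1494 (mod 2911)
2^32 ≡ 1494^2 = 2232036 ≡ 2210 (mod 2911)
2^64 ≡ 2210^2 = 4884100 ≡ 2353 (mod 2911)
2^128 ≡ 2353^2 = 5536609 ≡ 2798 (mod 2911)
2^256 ≡ 2798^2 = 7828804 ≡ 1125 (mod 2911)
2^512 ≡ 1125^2 = 1265625 ≡ 2251 (mod 2911)
2^1024 ≡ 2251^2 = 5067001 ≡ 1861 (mod 2911)
2^2048 ≡ 1861^2 = 3463321 ≡ 2142 (mod 2911)
2910 = 2048 + 512 + 256 + 64 + 16 + 8 + 4 + 2 in binary powers of 2.
So 2^2910 ≡ 2142 · 2251 · 1125 · 2353 · 1494 · 256 · 16 · 4 ≡ 245 (mod 2911).
Since 245 ≠ 1, base 2 is a Fermat witness: 2911 is composite.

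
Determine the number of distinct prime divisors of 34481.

34481 = 29^2 · 41
34481 = 29^2 · 41, which has 2 distinct prime factors.

2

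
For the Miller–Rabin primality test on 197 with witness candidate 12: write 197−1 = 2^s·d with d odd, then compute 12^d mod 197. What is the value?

14

197 − 1 = 196 = 2^2 · 49, so d = 49.
12^1 ≡ 12 (mod 197)
12^2 ≡ 12^2 = 144 ≡ 144 (mod 197)
12^4 ≡ 144^2 = 20736 ≡ 51 (mod 197)
12^8 ≡ 51^2 = 2601 ≡ 40 (mod 197)
12^16 ≡ 40^2 = 1600 ≡ 24 (mod 197)
12^32 ≡ 24^2 = 576 ≡ 182 (mod 197)
49 = 32 + 16 + 1 in binary powers of 2.
So 12^49 ≡ 182 · 24 · 12 ≡ 14 (mod 197).
Squaring chain: 14 → 196; reaches −1, so base 12 does not prove 197 composite.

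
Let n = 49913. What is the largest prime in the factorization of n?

49913 = 19 · 2627
2627 = 37 · 71
71 is prime.
So 49913 = 19 · 37 · 71; the largest prime factor is 71.

71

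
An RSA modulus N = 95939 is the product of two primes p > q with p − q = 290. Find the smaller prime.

Since p = q + 290, we have 95939 = q(q + 290), so q² + 290q − 95939 = 0.
Discriminant: 290² + 4·95939 = 84100 + 383756 = 467856; √467856 = 684.
q = (−290 + 684)/2 = 197, and p = q + 290 = 487.
Check: 197 · 487 = 95939.

197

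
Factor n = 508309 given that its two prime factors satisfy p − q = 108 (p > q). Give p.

769

Since p = q + 108, we have 508309 = q(q + 108), so q² + 108q − 508309 = 0.
Discriminant: 108² + 4·508309 = 11664 + 2033236 = 2044900; √2044900 = 1430.
q = (−108 + 1430)/2 = 661, and p = q + 108 = 769.
Check: 661 · 769 = 508309.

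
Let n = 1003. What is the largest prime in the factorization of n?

1003 = 17 · 59
59 is prime.
So 1003 = 17 · 59; the largest prime factor is 59.

59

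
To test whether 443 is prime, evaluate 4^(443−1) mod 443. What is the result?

1

4^1 ≡ 4 (mod 443)
4^2 ≡ 4^2 = 16 ≡ 16 (mod 443)
4^4 ≡ 16^2 = 256 ≡ 256 (mod 443)
4^8 ≡ 256^2 = 65536 ≡ 415 (mod 443)
4^16 ≡ 415^2 = 172225 ≡ 341 (mod 443)
4^32 ≡ 341^2 = 116281 ≡ 215 (mod 443)
4^64 ≡ 215^2 = 46225 ≡ 153 (mod 443)
4^128 ≡ 153^2 = 23409 ≡ 373 (mod 443)
4^256 ≡ 373^2 = 139129 ≡ 27 (mod 443)
442 = 256 + 128 + 32 + 16 + 8 + 2 in binary powers of 2.
So 4^442 ≡ 27 · 373 · 215 · 341 · 415 · 16 ≡ 1 (mod 443).
Since the result is 1, base 4 gives no evidence that 443 is composite.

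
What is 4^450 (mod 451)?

1

4^1 ≡ 4 (mod 451)
4^2 ≡ 4^2 = 16 ≡ 16 (mod 451)
4^4 ≡ 16^2 = 256 ≡ 256 (mod 451)
4^8 ≡ 256^2 = 65536 ≡ 141 (mod 451)
4^16 ≡ 141^2 = 19881 ≡ 37 (mod 451)
4^32 ≡ 37^2 = 1369 ≡ 16 (mod 451)
4^64 ≡ 16^2 = 256 ≡ 256 (mod 451)
4^128 ≡ 256^2 = 65536 ≡ 141 (mod 451)
4^256 ≡ 141^2 = 19881 ≡ 37 (mod 451)
450 = 256 + 128 + 64 + 2 in binary powers of 2.
So 4^450 ≡ 37 · 141 · 256 · 16 ≡ 1 (mod 451).
Since the result is 1, base 4 gives no evidence that 451 is composite.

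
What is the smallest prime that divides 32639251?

67

32639251 is odd.
Digit sum 31, not divisible by 3.
Ends in 1: not divisible by 5.
7: 32639251 = 7·4662750 + 1
11: 32639251 = 11·2967204 + 7
13: 32639251 = 13·2510711 + 8
17: 32639251 = 17·1919955 + 16
19: 32639251 = 19·1717855 + 6
23: 32639251 = 23·1419097 + 20
29: 32639251 = 29·1125491 + 12
31: 32639251 = 31·1052879 + 2
37: 32639251 = 37·882141 + 34
41: 32639251 = 41·796079 + 12
43: 32639251 = 43·759052 + 15
47: 32639251 = 47·694452 + 7
53: 32639251 = 53·615834 + 49
59: 32639251 = 59·553207 + 38
61: 32639251 = 61·535069 + 42
67: 32639251 = 67·487153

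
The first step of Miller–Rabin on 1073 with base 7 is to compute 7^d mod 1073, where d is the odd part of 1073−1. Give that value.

255

1073 − 1 = 1072 = 2^4 · 67, so d = 67.
7^1 ≡ 7 (mod 1073)
7^2 ≡ 7^2 = 49 ≡ 49 (mod 1073)
7^4 ≡ 49^2 = 2401 ≡ 255 (mod 1073)
7^8 ≡ 255^2 = 65025 ≡ 645 (mod 1073)
7^16 ≡ 645^2 = 416025 ≡ 774 (mod 1073)
7^32 ≡ 774^2 = 599076 ≡ 342 (mod 1073)
7^64 ≡ 342^2 = 116964 ≡ 7 (mod 1073)
67 = 64 + 2 + 1 in binary powers of 2.
So 7^67 ≡ 7 · 49 · 7 ≡ 255 (mod 1073).
Squaring chain: 255 → 645 → 774 → 342; never reaches −1, so base 7 is a Miller–Rabin witness that 1073 is composite.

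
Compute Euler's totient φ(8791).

8584

Factor: 8791 = 59 · 149.
φ(8791) = (59−1) · (149−1) = 58 · 148 = 8584.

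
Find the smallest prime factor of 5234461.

79

5234461 is odd.
Digit sum 25, not divisible by 3.
Ends in 1: not divisible by 5.
7: 5234461 = 7·747780 + 1
11: 5234461 = 11·475860 + 1
13: 5234461 = 13·402650 + 11
17: 5234461 = 17·307909 + 8
19: 5234461 = 19·275497 + 18
23: 5234461 = 23·227585 + 6
29: 5234461 = 29·180498 + 19
31: 5234461 = 31·168853 + 18
37: 5234461 = 37·141471 + 34
41: 5234461 = 41·127669 + 32
43: 5234461 = 43·121731 + 28
47: 5234461 = 47·111371 + 24
53: 5234461 = 53·98763 + 22
59: 5234461 = 59·88719 + 40
61: 5234461 = 61·85810 + 51
67: 5234461 = 67·78126 + 19
71: 5234461 = 71·73724 + 57
73: 5234461 = 73·71704 + 69
79: 5234461 = 79·66259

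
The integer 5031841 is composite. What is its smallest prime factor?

71

5031841 is odd.
Digit sum 22, not divisible by 3.
Ends in 1: not divisible by 5.
7: 5031841 = 7·718834 + 3
11: 5031841 = 11·457440 + 1
13: 5031841 = 13·387064 + 9
17: 5031841 = 17·295990 + 11
19: 5031841 = 19·264833 + 14
23: 5031841 = 23·218775 + 16
29: 5031841 = 29·173511 + 22
31: 5031841 = 31·162317 + 14
37: 5031841 = 37·135995 + 26
41: 5031841 = 41·122727 + 34
43: 5031841 = 43·117019 + 24
47: 5031841 = 47·107060 + 21
53: 5031841 = 53·94940 + 21
59: 5031841 = 59·85285 + 26
61: 5031841 = 61·82489 + 12
67: 5031841 = 67·75102 + 7
71: 5031841 = 71·70871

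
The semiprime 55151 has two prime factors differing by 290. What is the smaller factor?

131

Since p = q + 290, we have 55151 = q(q + 290), so q² + 290q − 55151 = 0.
Discriminant: 290² + 4·55151 = 84100 + 220604 = 304704; √304704 = 552.
q = (−290 + 552)/2 = 131, and p = q + 290 = 421.
Check: 131 · 421 = 55151.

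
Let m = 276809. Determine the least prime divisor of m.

276809 is odd.
Digit sum 32, not divisible by 3.
Ends in 9: not divisible by 5.
7: 276809 = 7·39544 + 1
11: 276809 = 11·25164 + 5
13: 276809 = 13·21293

13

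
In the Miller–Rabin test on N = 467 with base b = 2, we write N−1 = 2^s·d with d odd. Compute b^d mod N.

467 − 1 = 466 = 2^1 · 233, so d = 233.
2^1 ≡ 2 (mod 467)
2^2 ≡ 2^2 = 4 ≡ 4 (mod 467)
2^4 ≡ 4^2 = 16 ≡ 16 (mod 467)
2^8 ≡ 16^2 = 256 ≡ 256 (mod 467)
2^16 ≡ 256^2 = 65536 ≡ 156 (mod 467)
2^32 ≡ 156^2 = 24336 ≡ 52 (mod 467)
2^64 ≡ 52^2 = 2704 ≡ 369 (mod 467)
2^128 ≡ 369^2 = 136161 ≡ 264 (mod 467)
233 = 128 + 64 + 32 + 8 + 1 in binary powers of 2.
So 2^233 ≡ 264 · 369 · 52 · 256 · 2 ≡ 466 (mod 467).
Since 2^d ≡ 466 (mod 467), base 2 does not prove 467 composite.

466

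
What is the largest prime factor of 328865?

328865 = 5 · 65773
65773 = 17 · 3869
3869 = 53 · 73
73 is prime.
So 328865 = 5 · 17 · 53 · 73; the largest prime factor is 73.

73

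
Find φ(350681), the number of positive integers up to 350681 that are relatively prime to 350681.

Factor: 350681 = 23 · 79 · 193.
φ(350681) = (23−1) · (79−1) · (193−1) = 22 · 78 · 192 = 329472.

329472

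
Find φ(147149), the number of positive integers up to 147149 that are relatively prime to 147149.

Factor: 147149 = 37 · 41 · 97.
φ(147149) = (37−1) · (41−1) · (97−1) = 36 · 40 · 96 = 138240.

138240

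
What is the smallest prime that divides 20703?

20703 is odd.
Digit sum 12, divisible by 3.

3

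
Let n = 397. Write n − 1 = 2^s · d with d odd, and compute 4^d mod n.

397 − 1 = 396 = 2^2 · 99, so d = 99.
4^1 ≡ 4 (mod 397)
4^2 ≡ 4^2 = 16 ≡ 16 (mod 397)
4^4 ≡ 16^2 = 256 ≡ 256 (mod 397)
4^8 ≡ 256^2 = 65536 ≡ 31 (mod 397)
4^16 ≡ 31^2 = 961 ≡ 167 (mod 397)
4^32 ≡ 167^2 = 27889 ≡ 99 (mod 397)
4^64 ≡ 99^2 = 9801 ≡ 273 (mod 397)
99 = 64 + 32 + 2 + 1 in binary powers of 2.
So 4^99 ≡ 273 · 99 · 16 · 4 ≡ 396 (mod 397).
Since 4^d ≡ 396 (mod 397), base 4 does not prove 397 composite.

396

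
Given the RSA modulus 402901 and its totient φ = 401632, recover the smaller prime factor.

617

φ(n) = (p−1)(q−1) = n − (p+q) + 1, so p + q = 402901 − 401632 + 1 = 1270.
p and q are the roots of t² − 1270t + 402901 = 0.
Discriminant: 1270² − 4·402901 = 1612900 − 1611604 = 1296; √1296 = 36.
q = (1270 − 36)/2 = 617, p = (1270 + 36)/2 = 653.
Check: 617 · 653 = 402901.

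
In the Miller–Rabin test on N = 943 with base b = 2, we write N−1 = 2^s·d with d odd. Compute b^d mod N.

121

943 − 1 = 942 = 2^1 · 471, so d = 471.
2^1 ≡ 2 (mod 943)
2^2 ≡ 2^2 = 4 ≡ 4 (mod 943)
2^4 ≡ 4^2 = 16 ≡ 16 (mod 943)
2^8 ≡ 16^2 = 256 ≡ 256 (mod 943)
2^16 ≡ 256^2 = 65536 ≡ 469 (mod 943)
2^32 ≡ 469^2 = 219961 ≡ 242 (mod 943)
2^64 ≡ 242^2 = 58564 ≡ 98 (mod 943)
2^128 ≡ 98^2 = 9604 ≡ 174 (mod 943)
2^256 ≡ 174^2 = 30276 ≡ 100 (mod 943)
471 = 256 + 128 + 64 + 16 + 4 + 2 + 1 in binary powers of 2.
So 2^471 ≡ 100 · 174 · 98 · 469 · 16 · 4 · 2 ≡ 121 (mod 943).
Squaring chain: 121; never reaches −1, so base 2 is a Miller–Rabin witness that 943 is composite.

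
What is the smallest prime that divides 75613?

75613 is odd.
Digit sum 22, not divisible by 3.
Ends in 3: not divisible by 5.
7: 75613 = 7·10801 + 6
11: 75613 = 11·6873 + 10
13: 75613 = 13·5816 + 5
17: 75613 = 17·4447 + 14
19: 75613 = 19·3979 + 12
23: 75613 = 23·3287 + 12
29: 75613 = 29·2607 + 10
31: 75613 = 31·2439 + 4
37: 75613 = 37·2043 + 22
41: 75613 = 41·1844 + 9
43: 75613 = 43·1758 + 19
47: 75613 = 47·1608 + 37
53: 75613 = 53·1426 + 35
59: 75613 = 59·1281 + 34
61: 75613 = 61·1239 + 34
67: 75613 = 67·1128 + 37
71: 75613 = 71·1064 + 69
73: 75613 = 73·1035 + 58
79: 75613 = 79·957 + 10
83: 75613 = 83·911

83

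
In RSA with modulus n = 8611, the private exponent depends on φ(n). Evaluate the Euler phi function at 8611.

8424

Factor: 8611 = 79 · 109.
φ(8611) = (79−1) · (109−1) = 78 · 108 = 8424.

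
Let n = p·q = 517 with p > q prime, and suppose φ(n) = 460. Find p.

φ(n) = (p−1)(q−1) = n − (p+q) + 1, so p + q = 517 − 460 + 1 = 58.
p and q are the roots of t² − 58t + 517 = 0.
Discriminant: 58² − 4·517 = 3364 − 2068 = 1296; √1296 = 36.
q = (58 − 36)/2 = 11, p = (58 + 36)/2 = 47.
Check: 11 · 47 = 517.

47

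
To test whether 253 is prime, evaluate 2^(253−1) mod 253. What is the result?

81

2^1 ≡ 2 (mod 253)
2^2 ≡ 2^2 = 4 ≡ 4 (mod 253)
2^4 ≡ 4^2 = 16 ≡ 16 (mod 253)
2^8 ≡ 16^2 = 256 ≡ 3 (mod 253)
2^16 ≡ 3^2 = 9 ≡ 9 (mod 253)
2^32 ≡ 9^2 = 81 ≡ 81 (mod 253)
2^64 ≡ 81^2 = 6561 ≡ 236 (mod 253)
2^128 ≡ 236^2 = 55696 ≡ 36 (mod 253)
252 = 128 + 64 + 32 + 16 + 8 + 4 in binary powers of 2.
So 2^252 ≡ 36 · 236 · 81 · 9 · 3 · 16 ≡ 81 (mod 253).
Since 81 ≠ 1, base 2 is a Fermat witness: 253 is composite.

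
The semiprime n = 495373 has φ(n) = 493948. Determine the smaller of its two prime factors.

599

φ(n) = (p−1)(q−1) = n − (p+q) + 1, so p + q = 495373 − 493948 + 1 = 1426.
p and q are the roots of t² − 1426t + 495373 = 0.
Discriminant: 1426² − 4·495373 = 2033476 − 1981492 = 51984; √51984 = 228.
q = (1426 − 228)/2 = 599, p = (1426 + 228)/2 = 827.
Check: 599 · 827 = 495373.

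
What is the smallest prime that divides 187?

11

187 is odd.
Digit sum 16, not divisible by 3.
Ends in 7: not divisible by 5.
7: 187 = 7·26 + 5
11: 187 = 11·17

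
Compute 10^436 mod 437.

10^1 ≡ 10 (mod 437)
10^2 ≡ 10^2 = 100 ≡ 100 (mod 437)
10^4 ≡ 100^2 = 10000 ≡ 386 (mod 437)
10^8 ≡ 386^2 = 148996 ≡ 416 (mod 437)
10^16 ≡ 416^2 = 173056 ≡ 4 (mod 437)
10^32 ≡ 4^2 = 16 ≡ 16 (mod 437)
10^64 ≡ 16^2 = 256 ≡ 256 (mod 437)
10^128 ≡ 256^2 = 65536 ≡ 423 (mod 437)
10^256 ≡ 423^2 = 178929 ≡ 196 (mod 437)
436 = 256 + 128 + 32 + 16 + 4 in binary powers of 2.
So 10^436 ≡ 196 · 423 · 16 · 4 · 386 ≡ 101 (mod 437).
Since 101 ≠ 1, base 10 is a Fermat witness: 437 is composite.

101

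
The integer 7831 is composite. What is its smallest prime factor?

7831 is odd.
Digit sum 19, not divisible by 3.
Ends in 1: not divisible by 5.
7: 7831 = 7·1118 + 5
11: 7831 = 11·711 + 10
13: 7831 = 13·602 + 5
17: 7831 = 17·460 + 11
19: 7831 = 19·412 + 3
23: 7831 = 23·340 + 11
29: 7831 = 29·270 + 1
31: 7831 = 31·252 + 19
37: 7831 = 37·211 + 24
41: 7831 = 41·191

41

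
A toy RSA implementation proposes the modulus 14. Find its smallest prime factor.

2

14 is even: 2 divides it.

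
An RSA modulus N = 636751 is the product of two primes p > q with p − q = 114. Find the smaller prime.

Since p = q + 114, we have 636751 = q(q + 114), so q² + 114q − 636751 = 0.
Discriminant: 114² + 4·636751 = 12996 + 2547004 = 2560000; √2560000 = 1600.
q = (−114 + 1600)/2 = 743, and p = q + 114 = 857.
Check: 743 · 857 = 636751.

743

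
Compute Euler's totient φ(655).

520

Factor: 655 = 5 · 131.
φ(655) = (5−1) · (131−1) = 4 · 130 = 520.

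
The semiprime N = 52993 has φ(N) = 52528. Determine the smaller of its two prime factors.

197

φ(n) = (p−1)(q−1) = n − (p+q) + 1, so p + q = 52993 − 52528 + 1 = 466.
p and q are the roots of t² − 466t + 52993 = 0.
Discriminant: 466² − 4·52993 = 217156 − 211972 = 5184; √5184 = 72.
q = (466 − 72)/2 = 197, p = (466 + 72)/2 = 269.
Check: 197 · 269 = 52993.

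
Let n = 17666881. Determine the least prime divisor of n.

17666881 is odd.
Digit sum 43, not divisible by 3.
Ends in 1: not divisible by 5.
7: 17666881 = 7·2523840 + 1
11: 17666881 = 11·1606080 + 1
13: 17666881 = 13·1358990 + 11
17: 17666881 = 17·1039228 + 5
19: 17666881 = 19·929835 + 16
23: 17666881 = 23·768125 + 6
29: 17666881 = 29·609202 + 23
31: 17666881 = 31·569899 + 12
37: 17666881 = 37·477483 + 10
41: 17666881 = 41·430899 + 22
43: 17666881 = 43·410857 + 30
47: 17666881 = 47·375891 + 4
53: 17666881 = 53·333337 + 20
59: 17666881 = 59·299438 + 39
61: 17666881 = 61·289621

61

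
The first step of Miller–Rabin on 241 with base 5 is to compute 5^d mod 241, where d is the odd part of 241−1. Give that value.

211

241 − 1 = 240 = 2^4 · 15, so d = 15.
5^1 ≡ 5 (mod 241)
5^2 ≡ 5^2 = 25 ≡ 25 (mod 241)
5^4 ≡ 25^2 = 625 ≡ 143 (mod 241)
5^8 ≡ 143^2 = 20449 ≡ 205 (mod 241)
15 = 8 + 4 + 2 + 1 in binary powers of 2.
So 5^15 ≡ 205 · 143 · 25 · 5 ≡ 211 (mod 241).
Squaring chain: 211 → 177 → 240 → 1; reaches −1, so base 5 does not prove 241 composite.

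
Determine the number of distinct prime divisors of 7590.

5

7590 = 2 · 3795
3795 = 3 · 1265
1265 = 5 · 253
253 = 11 · 23
7590 = 2 · 3 · 5 · 11 · 23, which has 5 distinct prime factors.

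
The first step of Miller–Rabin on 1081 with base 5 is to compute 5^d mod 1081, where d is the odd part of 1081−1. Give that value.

608

1081 − 1 = 1080 = 2^3 · 135, so d = 135.
5^1 ≡ 5 (mod 1081)
5^2 ≡ 5^2 = 25 ≡ 25 (mod 1081)
5^4 ≡ 25^2 = 625 ≡ 625 (mod 1081)
5^8 ≡ 625^2 = 390625 ≡ 384 (mod 1081)
5^16 ≡ 384^2 = 147456 ≡ 440 (mod 1081)
5^32 ≡ 440^2 = 193600 ≡ 101 (mod 1081)
5^64 ≡ 101^2 = 10201 ≡ 472 (mod 1081)
5^128 ≡ 472^2 = 222784 ≡ 98 (mod 1081)
135 = 128 + 4 + 2 + 1 in binary powers of 2.
So 5^135 ≡ 98 · 625 · 25 · 5 ≡ 608 (mod 1081).
Squaring chain: 608 → 1043 → 363; never reaches −1, so base 5 is a Miller–Rabin witness that 1081 is composite.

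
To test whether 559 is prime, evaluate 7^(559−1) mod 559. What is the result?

259

7^1 ≡ 7 (mod 559)
7^2 ≡ 7^2 = 49 ≡ 49 (mod 559)
7^4 ≡ 49^2 = 2401 ≡ 165 (mod 559)
7^8 ≡ 165^2 = 27225 ≡ 393 (mod 559)
7^16 ≡ 393^2 = 154449 ≡ 165 (mod 559)
7^32 ≡ 165^2 = 27225 ≡ 393 (mod 559)
7^64 ≡ 393^2 = 154449 ≡ 165 (mod 559)
7^128 ≡ 165^2 = 27225 ≡ 393 (mod 559)
7^256 ≡ 393^2 = 154449 ≡ 165 (mod 559)
7^512 ≡ 165^2 = 27225 ≡ 393 (mod 559)
558 = 512 + 32 + 8 + 4 + 2 in binary powers of 2.
So 7^558 ≡ 393 · 393 · 393 · 165 · 49 ≡ 259 (mod 559).
Since 259 ≠ 1, base 7 is a Fermat witness: 559 is composite.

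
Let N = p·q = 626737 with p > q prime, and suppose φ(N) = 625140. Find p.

907

φ(n) = (p−1)(q−1) = n − (p+q) + 1, so p + q = 626737 − 625140 + 1 = 1598.
p and q are the roots of t² − 1598t + 626737 = 0.
Discriminant: 1598² − 4·626737 = 2553604 − 2506948 = 46656; √46656 = 216.
q = (1598 − 216)/2 = 691, p = (1598 + 216)/2 = 907.
Check: 691 · 907 = 626737.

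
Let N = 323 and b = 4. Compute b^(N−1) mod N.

4^1 ≡ 4 (mod 323)
4^2 ≡ 4^2 = 16 ≡ 16 (mod 323)
4^4 ≡ 16^2 = 256 ≡ 256 (mod 323)
4^8 ≡ 256^2 = 65536 ≡ 290 (mod 323)
4^16 ≡ 290^2 = 84100 ≡ 120 (mod 323)
4^32 ≡ 120^2 = 14400 ≡ 188 (mod 323)
4^64 ≡ 188^2 = 35344 ≡ 137 (mod 323)
4^128 ≡ 137^2 = 18769 ≡ 35 (mod 323)
4^256 ≡ 35^2 = 1225 ≡ 256 (mod 323)
322 = 256 + 64 + 2 in binary powers of 2.
So 4^322 ≡ 256 · 137 · 16 ≡ 101 (mod 323).
Since 101 ≠ 1, base 4 is a Fermat witness: 323 is composite.

101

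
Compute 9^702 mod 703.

1

9^1 ≡ 9 (mod 703)
9^2 ≡ 9^2 = 81 ≡ 81 (mod 703)
9^4 ≡ 81^2 = 6561 ≡ 234 (mod 703)
9^8 ≡ 234^2 = 54756 ≡ 625 (mod 703)
9^16 ≡ 625^2 = 390625 ≡ 460 (mod 703)
9^32 ≡ 460^2 = 211600 ≡ 700 (mod 703)
9^64 ≡ 700^2 = 490000 ≡ 9 (mod 703)
9^128 ≡ 9^2 = 81 ≡ 81 (mod 703)
9^256 ≡ 81^2 = 6561 ≡ 234 (mod 703)
9^512 ≡ 234^2 = 54756 ≡ 625 (mod 703)
702 = 512 + 128 + 32 + 16 + 8 + 4 + 2 in binary powers of 2.
So 9^702 ≡ 625 · 81 · 700 · 460 · 625 · 234 · 81 ≡ 1 (mod 703).
Since the result is 1, base 9 gives no evidence that 703 is composite.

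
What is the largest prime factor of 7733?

7733 = 11 · 703
703 = 19 · 37
37 is prime.
So 7733 = 11 · 19 · 37; the largest prime factor is 37.

37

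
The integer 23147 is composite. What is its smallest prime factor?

23147 is odd.
Digit sum 17, not divisible by 3.
Ends in 7: not divisible by 5.
7: 23147 = 7·3306 + 5
11: 23147 = 11·2104 + 3
13: 23147 = 13·1780 + 7
17: 23147 = 17·1361 + 10
19: 23147 = 19·1218 + 5
23: 23147 = 23·1006 + 9
29: 23147 = 29·798 + 5
31: 23147 = 31·746 + 21
37: 23147 = 37·625 + 22
41: 23147 = 41·564 + 23
43: 23147 = 43·538 + 13
47: 23147 = 47·492 + 23
53: 23147 = 53·436 + 39
59: 23147 = 59·392 + 19
61: 23147 = 61·379 + 28
67: 23147 = 67·345 + 32
71: 23147 = 71·326 + 1
73: 23147 = 73·317 + 6
79: 23147 = 79·293

79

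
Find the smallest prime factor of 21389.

21389 is odd.
Digit sum 23, not divisible by 3.
Ends in 9: not divisible by 5.
7: 21389 = 7·3055 + 4
11: 21389 = 11·1944 + 5
13: 21389 = 13·1645 + 4
17: 21389 = 17·1258 + 3
19: 21389 = 19·1125 + 14
23: 21389 = 23·929 + 22
29: 21389 = 29·737 + 16
31: 21389 = 31·689 + 30
37: 21389 = 37·578 + 3
41: 21389 = 41·521 + 28
43: 21389 = 43·497 + 18
47: 21389 = 47·455 + 4
53: 21389 = 53·403 + 30
59: 21389 = 59·362 + 31
61: 21389 = 61·350 + 39
67: 21389 = 67·319 + 16
71: 21389 = 71·301 + 18
73: 21389 = 73·293

73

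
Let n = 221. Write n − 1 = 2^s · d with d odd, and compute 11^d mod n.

54

221 − 1 = 220 = 2^2 · 55, so d = 55.
11^1 ≡ 11 (mod 221)
11^2 ≡ 11^2 = 121 ≡ 121 (mod 221)
11^4 ≡ 121^2 = 14641 ≡ 55 (mod 221)
11^8 ≡ 55^2 = 3025 ≡ 152 (mod 221)
11^16 ≡ 152^2 = 23104 ≡ 120 (mod 221)
11^32 ≡ 120^2 = 14400 ≡ 35 (mod 221)
55 = 32 + 16 + 4 + 2 + 1 in binary powers of 2.
So 11^55 ≡ 35 · 120 · 55 · 121 · 11 ≡ 54 (mod 221).
Squaring chain: 54 → 43; never reaches −1, so base 11 is a Miller–Rabin witness that 221 is composite.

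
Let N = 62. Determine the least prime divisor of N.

2

62 is even: 2 divides it.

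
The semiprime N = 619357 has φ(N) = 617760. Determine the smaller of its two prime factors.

661

φ(n) = (p−1)(q−1) = n − (p+q) + 1, so p + q = 619357 − 617760 + 1 = 1598.
p and q are the roots of t² − 1598t + 619357 = 0.
Discriminant: 1598² − 4·619357 = 2553604 − 2477428 = 76176; √76176 = 276.
q = (1598 − 276)/2 = 661, p = (1598 + 276)/2 = 937.
Check: 661 · 937 = 619357.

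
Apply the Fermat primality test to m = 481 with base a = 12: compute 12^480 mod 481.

248

12^1 ≡ 12 (mod 481)
12^2 ≡ 12^2 = 144 ≡ 144 (mod 481)
12^4 ≡ 144^2 = 20736 ≡ 53 (mod 481)
12^8 ≡ 53^2 = 2809 ≡ 404 (mod 481)
12^16 ≡ 404^2 = 163216 ≡ 157 (mod 481)
12^32 ≡ 157^2 = 24649 ≡ 118 (mod 481)
12^64 ≡ 118^2 = 13924 ≡ 456 (mod 481)
12^128 ≡ 456^2 = 207936 ≡ 144 (mod 481)
12^256 ≡ 144^2 = 20736 ≡ 53 (mod 481)
480 = 256 + 128 + 64 + 32 in binary powers of 2.
So 12^480 ≡ 53 · 144 · 456 · 118 ≡ 248 (mod 481).
Since 248 ≠ 1, base 12 is a Fermat witness: 481 is composite.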